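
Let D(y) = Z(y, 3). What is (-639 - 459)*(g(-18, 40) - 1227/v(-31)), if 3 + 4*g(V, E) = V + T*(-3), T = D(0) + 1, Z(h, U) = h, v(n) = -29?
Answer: -1156194/29 ≈ -39869.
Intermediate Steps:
D(y) = y
T = 1 (T = 0 + 1 = 1)
g(V, E) = -3/2 + V/4 (g(V, E) = -¾ + (V + 1*(-3))/4 = -¾ + (V - 3)/4 = -¾ + (-3 + V)/4 = -¾ + (-¾ + V/4) = -3/2 + V/4)
(-639 - 459)*(g(-18, 40) - 1227/v(-31)) = (-639 - 459)*((-3/2 + (¼)*(-18)) - 1227/(-29)) = -1098*((-3/2 - 9/2) - 1227*(-1/29)) = -1098*(-6 + 1227/29) = -1098*1053/29 = -1156194/29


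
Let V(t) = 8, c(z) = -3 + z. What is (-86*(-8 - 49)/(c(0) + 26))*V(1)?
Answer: 39216/23 ≈ 1705.0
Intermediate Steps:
(-86*(-8 - 49)/(c(0) + 26))*V(1) = -86*(-8 - 49)/((-3 + 0) + 26)*8 = -(-4902)/(-3 + 26)*8 = -(-4902)/23*8 = -86*(-57/23)*8 = (4902/23)*8 = 39216/23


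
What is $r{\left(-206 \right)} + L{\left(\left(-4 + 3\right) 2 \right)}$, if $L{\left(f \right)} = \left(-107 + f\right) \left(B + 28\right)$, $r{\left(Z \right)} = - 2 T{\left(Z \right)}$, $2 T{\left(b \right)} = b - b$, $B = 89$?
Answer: $-12753$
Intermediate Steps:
$T{\left(b \right)} = 0$ ($T{\left(b \right)} = \frac{b - b}{2} = \frac{1}{2} \cdot 0 = 0$)
$r{\left(Z \right)} = 0$ ($r{\left(Z \right)} = \left(-2\right) 0 = 0$)
$L{\left(f \right)} = -12519 + 117 f$ ($L{\left(f \right)} = \left(-107 + f\right) \left(89 + 28\right) = \left(-107 + f\right) 117 = -12519 + 117 f$)
$r{\left(-206 \right)} + L{\left(\left(-4 + 3\right) 2 \right)} = 0 - \left(12519 - 117 \left(-4 + 3\right) 2\right) = 0 - \left(12519 - 117 \left(\left(-1\right) 2\right)\right) = 0 + \left(-12519 + 117 \left(-2\right)\right) = 0 - 12753 = -12753$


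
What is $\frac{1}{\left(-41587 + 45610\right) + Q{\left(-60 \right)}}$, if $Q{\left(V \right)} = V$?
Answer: $\frac{1}{3963} \approx 0.00025233$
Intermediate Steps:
$\frac{1}{\left(-41587 + 45610\right) + Q{\left(-60 \right)}} = \frac{1}{\left(-41587 + 45610\right) - 60} = \frac{1}{4023 - 60} = \frac{1}{3963}$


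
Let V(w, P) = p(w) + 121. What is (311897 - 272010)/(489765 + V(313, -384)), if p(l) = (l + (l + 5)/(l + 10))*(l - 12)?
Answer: 12883501/188759695 ≈ 0.068253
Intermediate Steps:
p(l) = (-12 + l)*(l + (5 + l)/(10 + l)) (p(l) = (l + (5 + l)/(10 + l))*(-12 + l) = (-12 + l)*(l + (5 + l)/(10 + l)))
V(w, P) = 121 + (-60 + w**3 - w**2 - 127*w)/(10 + w) (V(w, P) = (-60 + w**3 - w**2 - 127*w)/(10 + w) + 121 = 121 + (-60 + w**3 - w**2 - 127*w)/(10 + w))
(311897 - 272010)/(489765 + V(313, -384)) = (311897 - 272010)/(489765 + (1150 + 313**3 - 1*313**2 - 6*313)/(10 + 313)) = 39887/(489765 + (1150 + 30664297 - 1*97969 - 1878)/323) = 39887/(489765 + (1150 + 30664297 - 97969 - 1878)/323) = 39887/(489765 + (1/323)*30565600) = 39887/(489765 + 30565600/323) = 39887/(188759695/323) = 39887*(323/188759695) = 12883501/188759695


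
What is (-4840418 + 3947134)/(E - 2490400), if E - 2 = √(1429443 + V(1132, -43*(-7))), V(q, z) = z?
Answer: 79451167394/221502884595 + 127612*√89359/221502884595 ≈ 0.35886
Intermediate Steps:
E = 2 + 4*√89359 (E = 2 + √(1429443 - 43*(-7)) = 2 + √(1429443 + 301) = 2 + √1429744 = 2 + 4*√89359 ≈ 1197.7)
(-4840418 + 3947134)/(E - 2490400) = (-4840418 + 3947134)/((2 + 4*√89359) - 2490400) = -893284/(-2490398 + 4*√89359)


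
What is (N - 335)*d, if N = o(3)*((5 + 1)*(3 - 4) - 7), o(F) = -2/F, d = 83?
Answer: -81257/3 ≈ -27086.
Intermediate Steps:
o(F) = -2/F
N = 26/3 (N = (-2/3)*((5 + 1)*(3 - 4) - 7) = (-2*⅓)*(6*(-1) - 7) = -2*(-6 - 7)/3 = -⅔*(-13) = 26/3 ≈ 8.6667)
(N - 335)*d = (26/3 - 335)*83 = -979/3*83 = -81257/3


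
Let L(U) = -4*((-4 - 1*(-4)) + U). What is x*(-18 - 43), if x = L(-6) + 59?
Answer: -5063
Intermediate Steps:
L(U) = -4*U (L(U) = -4*((-4 + 4) + U) = -4*(0 + U) = -4*U)
x = 83 (x = -4*(-6) + 59 = 24 + 59 = 83)
x*(-18 - 43) = 83*(-18 - 43) = 83*(-61) = -5063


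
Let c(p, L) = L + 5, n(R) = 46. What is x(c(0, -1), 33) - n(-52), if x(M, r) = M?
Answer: -42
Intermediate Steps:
c(p, L) = 5 + L
x(c(0, -1), 33) - n(-52) = (5 - 1) - 1*46 = 4 - 46 = -42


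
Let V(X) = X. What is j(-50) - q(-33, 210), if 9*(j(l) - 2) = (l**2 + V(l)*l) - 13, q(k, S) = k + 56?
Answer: 4798/9 ≈ 533.11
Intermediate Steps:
q(k, S) = 56 + k
j(l) = 5/9 + 2*l**2/9 (j(l) = 2 + ((l**2 + l*l) - 13)/9 = 2 + ((l**2 + l**2) - 13)/9 = 2 + (2*l**2 - 13)/9 = 2 + (-13 + 2*l**2)/9 = 2 + (-13/9 + 2*l**2/9) = 5/9 + 2*l**2/9)
j(-50) - q(-33, 210) = (5/9 + (2/9)*(-50)**2) - (56 - 33) = (5/9 + (2/9)*2500) - 1*23 = (5/9 + 5000/9) - 23 = 5005/9 - 23 = 4798/9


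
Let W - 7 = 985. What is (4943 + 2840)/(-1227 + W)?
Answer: -7783/235 ≈ -33.119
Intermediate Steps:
W = 992 (W = 7 + 985 = 992)
(4943 + 2840)/(-1227 + W) = (4943 + 2840)/(-1227 + 992) = 7783/(-235) = 7783*(-1/235) = -7783/235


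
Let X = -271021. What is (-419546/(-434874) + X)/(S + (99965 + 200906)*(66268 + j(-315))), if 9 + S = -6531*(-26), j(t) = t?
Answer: -14732445851/1078678585153455 ≈ -1.3658e-5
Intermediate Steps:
S = 169797 (S = -9 - 6531*(-26) = -9 + 169806 = 169797)
(-419546/(-434874) + X)/(S + (99965 + 200906)*(66268 + j(-315))) = (-419546/(-434874) - 271021)/(169797 + (99965 + 200906)*(66268 - 315)) = (-419546*(-1/434874) - 271021)/(169797 + 300871*65953) = (209773/217437 - 271021)/(169797 + 19843345063) = -58929783404/217437/19843514860 = -58929783404/217437*1/19843514860 = -14732445851/1078678585153455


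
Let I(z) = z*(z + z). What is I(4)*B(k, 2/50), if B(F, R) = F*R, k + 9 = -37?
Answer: -1472/25 ≈ -58.880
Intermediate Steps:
I(z) = 2*z**2 (I(z) = z*(2*z) = 2*z**2)
k = -46 (k = -9 - 37 = -46)
I(4)*B(k, 2/50) = (2*4**2)*(-92/50) = (2*16)*(-92/50) = 32*(-46*1/25) = 32*(-46/25) = -1472/25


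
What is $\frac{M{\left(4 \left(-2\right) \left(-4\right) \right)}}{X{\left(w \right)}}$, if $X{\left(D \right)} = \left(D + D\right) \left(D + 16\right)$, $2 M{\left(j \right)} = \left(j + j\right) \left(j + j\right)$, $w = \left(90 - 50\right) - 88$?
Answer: $\frac{2}{3} \approx 0.66667$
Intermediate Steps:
$w = -48$ ($w = 40 - 88 = -48$)
$M{\left(j \right)} = 2 j^{2}$ ($M{\left(j \right)} = \frac{\left(j + j\right) \left(j + j\right)}{2} = \frac{2 j 2 j}{2} = \frac{4 j^{2}}{2} = 2 j^{2}$)
$X{\left(D \right)} = 2 D \left(16 + D\right)$
$\frac{M{\left(4 \left(-2\right) \left(-4\right) \right)}}{X{\left(w \right)}} = \frac{2 \left(4 \left(-2\right) \left(-4\right)\right)^{2}}{2 \left(-48\right) \left(16 - 48\right)} = \frac{2 \left(\left(-8\right) \left(-4\right)\right)^{2}}{2 \left(-48\right) \left(-32\right)} = \frac{2 \cdot 32^{2}}{3072} = 2 \cdot 1024 \cdot \frac{1}{3072} = 2048 \cdot \frac{1}{3072} = \frac{2}{3}$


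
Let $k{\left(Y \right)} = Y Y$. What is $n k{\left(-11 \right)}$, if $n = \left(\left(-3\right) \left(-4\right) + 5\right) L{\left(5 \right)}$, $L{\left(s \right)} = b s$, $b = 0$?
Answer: $0$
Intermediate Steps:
$k{\left(Y \right)} = Y^{2}$
$L{\left(s \right)} = 0$ ($L{\left(s \right)} = 0 s = 0$)
$n = 0$ ($n = \left(\left(-3\right) \left(-4\right) + 5\right) 0 = \left(12 + 5\right) 0 = 17 \cdot 0 = 0$)
$n k{\left(-11 \right)} = 0 \left(-11\right)^{2} = 0 \cdot 121 = 0$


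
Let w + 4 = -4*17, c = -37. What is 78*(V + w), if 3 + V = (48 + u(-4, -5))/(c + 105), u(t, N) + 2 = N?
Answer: -197301/34 ≈ -5803.0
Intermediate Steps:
u(t, N) = -2 + N
w = -72 (w = -4 - 4*17 = -4 - 68 = -72)
V = -163/68 (V = -3 + (48 + (-2 - 5))/(-37 + 105) = -3 + (48 - 7)/68 = -3 + 41*(1/68) = -3 + 41/68 = -163/68 ≈ -2.3971)
78*(V + w) = 78*(-163/68 - 72) = 78*(-5059/68) = -197301/34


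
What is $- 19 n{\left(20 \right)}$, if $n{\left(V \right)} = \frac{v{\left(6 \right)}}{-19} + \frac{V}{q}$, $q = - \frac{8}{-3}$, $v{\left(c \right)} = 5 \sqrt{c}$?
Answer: $- \frac{285}{2} + 5 \sqrt{6} \approx -130.25$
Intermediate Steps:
$q = \frac{8}{3}$ ($q = \left(-8\right) \left(- \frac{1}{3}\right) = \frac{8}{3} \approx 2.6667$)
$n{\left(V \right)} = - \frac{5 \sqrt{6}}{19} + \frac{3 V}{8}$ ($n{\left(V \right)} = \frac{5 \sqrt{6}}{-19} + \frac{V}{\frac{8}{3}} = 5 \sqrt{6} \left(- \frac{1}{19}\right) + V \frac{3}{8} = - \frac{5 \sqrt{6}}{19} + \frac{3 V}{8}$)
$- 19 n{\left(20 \right)} = - 19 \left(- \frac{5 \sqrt{6}}{19} + \frac{3}{8} \cdot 20\right) = - 19 \left(- \frac{5 \sqrt{6}}{19} + \frac{15}{2}\right) = - 19 \left(\frac{15}{2} - \frac{5 \sqrt{6}}{19}\right) = - \frac{285}{2} + 5 \sqrt{6}$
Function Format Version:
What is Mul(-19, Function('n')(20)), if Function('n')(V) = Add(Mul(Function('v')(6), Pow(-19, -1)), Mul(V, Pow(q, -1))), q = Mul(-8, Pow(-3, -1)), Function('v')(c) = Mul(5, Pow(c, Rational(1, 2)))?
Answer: Add(Rational(-285, 2), Mul(5, Pow(6, Rational(1, 2)))) ≈ -130.25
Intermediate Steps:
q = Rational(8, 3) (q = Mul(-8, Rational(-1, 3)) = Rational(8, 3) ≈ 2.6667)
Function('n')(V) = Add(Mul(Rational(-5, 19), Pow(6, Rational(1, 2))), Mul(Rational(3, 8), V)) (Function('n')(V) = Add(Mul(Mul(5, Pow(6, Rational(1, 2))), Pow(-19, -1)), Mul(V, Pow(Rational(8, 3), -1))) = Add(Mul(Mul(5, Pow(6, Rational(1, 2))), Rational(-1, 19)), Mul(V, Rational(3, 8))) = Add(Mul(Rational(-5, 19), Pow(6, Rational(1, 2))), Mul(Rational(3, 8), V)))
Mul(-19, Function('n')(20)) = Mul(-19, Add(Mul(Rational(-5, 19), Pow(6, Rational(1, 2))), Mul(Rational(3, 8), 20))) = Mul(-19, Add(Mul(Rational(-5, 19), Pow(6, Rational(1, 2))), Rational(15, 2))) = Mul(-19, Add(Rational(15, 2), Mul(Rational(-5, 19), Pow(6, Rational(1, 2))))) = Add(Rational(-285, 2), Mul(5, Pow(6, Rational(1, 2))))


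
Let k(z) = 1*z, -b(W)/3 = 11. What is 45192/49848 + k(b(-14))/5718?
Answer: 3566151/3958762 ≈ 0.90082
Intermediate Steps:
b(W) = -33 (b(W) = -3*11 = -33)
k(z) = z
45192/49848 + k(b(-14))/5718 = 45192/49848 - 33/5718 = 45192*(1/49848) - 33*1/5718 = 1883/2077 - 11/1906 = 3566151/3958762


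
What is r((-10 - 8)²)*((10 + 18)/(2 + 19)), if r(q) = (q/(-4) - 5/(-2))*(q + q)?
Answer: -67824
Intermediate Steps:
r(q) = 2*q*(5/2 - q/4) (r(q) = (q*(-¼) - 5*(-½))*(2*q) = (-q/4 + 5/2)*(2*q) = (5/2 - q/4)*(2*q) = 2*q*(5/2 - q/4))
r((-10 - 8)²)*((10 + 18)/(2 + 19)) = ((-10 - 8)²*(10 - (-10 - 8)²)/2)*((10 + 18)/(2 + 19)) = ((½)*(-18)²*(10 - 1*(-18)²))*(28/21) = ((½)*324*(10 - 1*324))*(28*(1/21)) = ((½)*324*(10 - 324))*(4/3) = ((½)*324*(-314))*(4/3) = -50868*4/3 = -67824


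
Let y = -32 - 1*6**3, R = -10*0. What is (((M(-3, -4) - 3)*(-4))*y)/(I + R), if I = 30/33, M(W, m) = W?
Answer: -32736/5 ≈ -6547.2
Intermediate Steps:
R = 0
I = 10/11 (I = 30*(1/33) = 10/11 ≈ 0.90909)
y = -248 (y = -32 - 1*216 = -32 - 216 = -248)
(((M(-3, -4) - 3)*(-4))*y)/(I + R) = (((-3 - 3)*(-4))*(-248))/(10/11 + 0) = (-6*(-4)*(-248))/(10/11) = (24*(-248))*(11/10) = -5952*11/10 = -32736/5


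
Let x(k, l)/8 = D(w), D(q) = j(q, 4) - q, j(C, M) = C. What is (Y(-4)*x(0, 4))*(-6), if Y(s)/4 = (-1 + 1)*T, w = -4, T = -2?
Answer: 0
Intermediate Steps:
D(q) = 0 (D(q) = q - q = 0)
x(k, l) = 0 (x(k, l) = 8*0 = 0)
Y(s) = 0 (Y(s) = 4*((-1 + 1)*(-2)) = 4*(0*(-2)) = 4*0 = 0)
(Y(-4)*x(0, 4))*(-6) = (0*0)*(-6) = 0*(-6) = 0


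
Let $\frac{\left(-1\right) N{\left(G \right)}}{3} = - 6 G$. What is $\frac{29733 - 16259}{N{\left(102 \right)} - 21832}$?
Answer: $- \frac{6737}{9998} \approx -0.67383$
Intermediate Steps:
$N{\left(G \right)} = 18 G$ ($N{\left(G \right)} = - 3 \left(- 6 G\right) = 18 G$)
$\frac{29733 - 16259}{N{\left(102 \right)} - 21832} = \frac{29733 - 16259}{18 \cdot 102 - 21832} = \frac{13474}{1836 - 21832} = \frac{13474}{-19996} = 13474 \left(- \frac{1}{19996}\right) = - \frac{6737}{9998}$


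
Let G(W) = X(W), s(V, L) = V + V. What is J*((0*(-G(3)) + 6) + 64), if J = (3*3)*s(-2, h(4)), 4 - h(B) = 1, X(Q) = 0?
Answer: -2520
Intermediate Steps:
h(B) = 3 (h(B) = 4 - 1*1 = 4 - 1 = 3)
s(V, L) = 2*V
G(W) = 0
J = -36 (J = (3*3)*(2*(-2)) = 9*(-4) = -36)
J*((0*(-G(3)) + 6) + 64) = -36*((0*(-1*0) + 6) + 64) = -36*((0*0 + 6) + 64) = -36*((0 + 6) + 64) = -36*(6 + 64) = -36*70 = -2520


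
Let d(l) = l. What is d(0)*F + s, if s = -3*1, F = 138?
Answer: -3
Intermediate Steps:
s = -3
d(0)*F + s = 0*138 - 3 = 0 - 3 = -3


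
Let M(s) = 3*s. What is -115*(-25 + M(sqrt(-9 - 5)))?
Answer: 2875 - 345*I*sqrt(14) ≈ 2875.0 - 1290.9*I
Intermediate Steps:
-115*(-25 + M(sqrt(-9 - 5))) = -115*(-25 + 3*sqrt(-9 - 5)) = -115*(-25 + 3*sqrt(-14)) = -115*(-25 + 3*(I*sqrt(14))) = -115*(-25 + 3*I*sqrt(14)) = 2875 - 345*I*sqrt(14)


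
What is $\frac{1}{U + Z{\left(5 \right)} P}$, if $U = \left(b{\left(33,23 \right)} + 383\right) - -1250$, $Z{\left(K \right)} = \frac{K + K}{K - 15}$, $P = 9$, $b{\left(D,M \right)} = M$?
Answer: $\frac{1}{1647} \approx 0.00060716$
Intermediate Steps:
$Z{\left(K \right)} = \frac{2 K}{-15 + K}$
$U = 1656$ ($U = \left(23 + 383\right) - -1250 = 406 + 1250 = 1656$)
$\frac{1}{U + Z{\left(5 \right)} P} = \frac{1}{1656 + 2 \cdot 5 \frac{1}{-15 + 5} \cdot 9} = \frac{1}{1656 + 2 \cdot 5 \frac{1}{-10} \cdot 9} = \frac{1}{1656 + 2 \cdot 5 \left(- \frac{1}{10}\right) 9} = \frac{1}{1656 - 9} = \frac{1}{1647}$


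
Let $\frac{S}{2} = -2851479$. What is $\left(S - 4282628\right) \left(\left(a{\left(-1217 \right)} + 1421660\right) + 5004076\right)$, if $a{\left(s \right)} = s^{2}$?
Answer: $-78954281024450$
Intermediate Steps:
$S = -5702958$ ($S = 2 \left(-2851479\right) = -5702958$)
$\left(S - 4282628\right) \left(\left(a{\left(-1217 \right)} + 1421660\right) + 5004076\right) = \left(-5702958 - 4282628\right) \left(\left(\left(-1217\right)^{2} + 1421660\right) + 5004076\right) = - 9985586 \left(\left(1481089 + 1421660\right) + 5004076\right) = - 9985586 \left(2902749 + 5004076\right) = \left(-9985586\right) 7906825 = -78954281024450$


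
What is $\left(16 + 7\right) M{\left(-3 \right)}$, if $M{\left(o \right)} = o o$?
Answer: $207$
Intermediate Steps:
$M{\left(o \right)} = o^{2}$
$\left(16 + 7\right) M{\left(-3 \right)} = \left(16 + 7\right) \left(-3\right)^{2} = 23 \cdot 9 = 207$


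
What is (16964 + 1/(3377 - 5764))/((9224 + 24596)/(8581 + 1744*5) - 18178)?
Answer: -700570552167/750624990346 ≈ -0.93332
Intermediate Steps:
(16964 + 1/(3377 - 5764))/((9224 + 24596)/(8581 + 1744*5) - 18178) = (16964 + 1/(-2387))/(33820/(8581 + 8720) - 18178) = (16964 - 1/2387)/(33820/17301 - 18178) = 40493067/(2387*(33820*(1/17301) - 18178)) = 40493067/(2387*(33820/17301 - 18178)) = 40493067/(2387*(-314463758/17301)) = (40493067/2387)*(-17301/314463758) = -700570552167/750624990346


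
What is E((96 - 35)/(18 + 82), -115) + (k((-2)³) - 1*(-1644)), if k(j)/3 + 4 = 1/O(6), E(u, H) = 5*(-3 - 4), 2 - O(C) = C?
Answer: 6385/4 ≈ 1596.3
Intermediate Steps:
O(C) = 2 - C
E(u, H) = -35 (E(u, H) = 5*(-7) = -35)
k(j) = -51/4 (k(j) = -12 + 3/(2 - 1*6) = -12 + 3/(2 - 6) = -12 + 3/(-4) = -12 + 3*(-¼) = -12 - ¾ = -51/4)
E((96 - 35)/(18 + 82), -115) + (k((-2)³) - 1*(-1644)) = -35 + (-51/4 - 1*(-1644)) = -35 + (-51/4 + 1644) = -35 + 6525/4 = 6385/4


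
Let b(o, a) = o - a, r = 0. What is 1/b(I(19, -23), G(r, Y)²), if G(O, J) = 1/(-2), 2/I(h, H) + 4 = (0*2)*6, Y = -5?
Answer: -4/3 ≈ -1.3333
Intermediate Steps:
I(h, H) = -½ (I(h, H) = 2/(-4 + (0*2)*6) = 2/(-4 + 0*6) = 2/(-4 + 0) = 2/(-4) = 2*(-¼) = -½)
G(O, J) = -½
1/b(I(19, -23), G(r, Y)²) = 1/(-½ - (-½)²) = 1/(-½ - 1*¼) = 1/(-½ - ¼) = 1/(-¾) = -4/3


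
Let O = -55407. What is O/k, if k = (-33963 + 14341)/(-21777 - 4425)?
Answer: -725887107/9811 ≈ -73987.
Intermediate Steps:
k = 9811/13101 (k = -19622/(-26202) = -19622*(-1/26202) = 9811/13101 ≈ 0.74887)
O/k = -55407/9811/13101 = -55407*13101/9811 = -725887107/9811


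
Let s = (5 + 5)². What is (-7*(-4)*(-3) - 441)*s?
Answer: -52500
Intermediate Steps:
s = 100 (s = 10² = 100)
(-7*(-4)*(-3) - 441)*s = (-7*(-4)*(-3) - 441)*100 = (28*(-3) - 441)*100 = (-84 - 441)*100 = -525*100 = -52500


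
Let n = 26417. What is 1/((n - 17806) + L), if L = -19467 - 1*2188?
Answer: -1/13044 ≈ -7.6664e-5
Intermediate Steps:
L = -21655 (L = -19467 - 2188 = -21655)
1/((n - 17806) + L) = 1/((26417 - 17806) - 21655) = 1/(8611 - 21655) = 1/(-13044) = -1/13044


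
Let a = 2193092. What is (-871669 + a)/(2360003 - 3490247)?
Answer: -1321423/1130244 ≈ -1.1691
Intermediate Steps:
(-871669 + a)/(2360003 - 3490247) = (-871669 + 2193092)/(2360003 - 3490247) = 1321423/(-1130244) = 1321423*(-1/1130244) = -1321423/1130244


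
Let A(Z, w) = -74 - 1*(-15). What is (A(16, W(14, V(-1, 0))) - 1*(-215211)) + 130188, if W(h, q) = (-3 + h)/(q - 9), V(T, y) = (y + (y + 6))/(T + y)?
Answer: 345340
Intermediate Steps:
V(T, y) = (6 + 2*y)/(T + y) (V(T, y) = (y + (6 + y))/(T + y) = (6 + 2*y)/(T + y))
W(h, q) = (-3 + h)/(-9 + q)
A(Z, w) = -59 (A(Z, w) = -74 + 15 = -59)
(A(16, W(14, V(-1, 0))) - 1*(-215211)) + 130188 = (-59 - 1*(-215211)) + 130188 = (-59 + 215211) + 130188 = 215152 + 130188 = 345340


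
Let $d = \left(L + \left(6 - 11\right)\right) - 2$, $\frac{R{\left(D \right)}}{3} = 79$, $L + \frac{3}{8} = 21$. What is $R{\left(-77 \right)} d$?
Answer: $\frac{25833}{8} \approx 3229.1$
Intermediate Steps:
$L = \frac{165}{8}$ ($L = - \frac{3}{8} + 21 = \frac{165}{8} \approx 20.625$)
$R{\left(D \right)} = 237$ ($R{\left(D \right)} = 3 \cdot 79 = 237$)
$d = \frac{109}{8}$ ($d = \left(\frac{165}{8} + \left(6 - 11\right)\right) - 2 = \left(\frac{165}{8} - 5\right) - 2 = \frac{125}{8} - 2 = \frac{109}{8} \approx 13.625$)
$R{\left(-77 \right)} d = 237 \cdot \frac{109}{8} = \frac{25833}{8}$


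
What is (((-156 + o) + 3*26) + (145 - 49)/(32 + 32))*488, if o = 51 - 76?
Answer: -49532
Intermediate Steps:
o = -25
(((-156 + o) + 3*26) + (145 - 49)/(32 + 32))*488 = (((-156 - 25) + 3*26) + (145 - 49)/(32 + 32))*488 = ((-181 + 78) + 96/64)*488 = (-103 + 96*(1/64))*488 = (-103 + 3/2)*488 = -203/2*488 = -49532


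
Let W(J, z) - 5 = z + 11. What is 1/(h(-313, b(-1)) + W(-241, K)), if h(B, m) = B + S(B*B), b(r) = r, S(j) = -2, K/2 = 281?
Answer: 1/263 ≈ 0.0038023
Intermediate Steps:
K = 562 (K = 2*281 = 562)
W(J, z) = 16 + z (W(J, z) = 5 + (z + 11) = 5 + (11 + z) = 16 + z)
h(B, m) = -2 + B (h(B, m) = B - 2 = -2 + B)
1/(h(-313, b(-1)) + W(-241, K)) = 1/((-2 - 313) + (16 + 562)) = 1/(-315 + 578) = 1/263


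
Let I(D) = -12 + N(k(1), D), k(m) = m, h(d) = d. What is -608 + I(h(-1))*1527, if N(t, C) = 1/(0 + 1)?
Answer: -17405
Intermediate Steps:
N(t, C) = 1 (N(t, C) = 1/1 = 1)
I(D) = -11 (I(D) = -12 + 1 = -11)
-608 + I(h(-1))*1527 = -608 - 11*1527 = -608 - 16797 = -17405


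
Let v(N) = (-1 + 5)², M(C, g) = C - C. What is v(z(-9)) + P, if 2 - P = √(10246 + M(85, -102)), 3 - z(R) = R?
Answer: 18 - √10246 ≈ -83.223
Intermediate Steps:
z(R) = 3 - R
M(C, g) = 0
v(N) = 16 (v(N) = 4² = 16)
P = 2 - √10246 (P = 2 - √(10246 + 0) = 2 - √10246 ≈ -99.223)
v(z(-9)) + P = 16 + (2 - √10246) = 18 - √10246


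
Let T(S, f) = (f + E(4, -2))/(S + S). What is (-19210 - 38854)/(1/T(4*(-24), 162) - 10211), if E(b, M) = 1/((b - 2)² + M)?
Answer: 18870800/3318959 ≈ 5.6858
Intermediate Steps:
E(b, M) = 1/(M + (-2 + b)²) (E(b, M) = 1/((-2 + b)² + M) = 1/(M + (-2 + b)²))
T(S, f) = (½ + f)/(2*S) (T(S, f) = (f + 1/(-2 + (-2 + 4)²))/(S + S) = (f + 1/(-2 + 2²))/((2*S)) = (f + 1/(-2 + 4))*(1/(2*S)) = (f + 1/2)*(1/(2*S)) = (f + ½)*(1/(2*S)) = (½ + f)*(1/(2*S)) = (½ + f)/(2*S))
(-19210 - 38854)/(1/T(4*(-24), 162) - 10211) = (-19210 - 38854)/(1/((1 + 2*162)/(4*((4*(-24))))) - 10211) = -58064/(1/((¼)*(1 + 324)/(-96)) - 10211) = -58064/(1/((¼)*(-1/96)*325) - 10211) = -58064/(1/(-325/384) - 10211) = -58064/(-384/325 - 10211) = -58064/(-3318959/325) = -58064*(-325/3318959) = 18870800/3318959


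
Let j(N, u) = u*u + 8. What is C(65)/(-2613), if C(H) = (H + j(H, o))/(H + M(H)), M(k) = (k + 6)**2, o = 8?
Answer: -137/13341978 ≈ -1.0268e-5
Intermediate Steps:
M(k) = (6 + k)**2
j(N, u) = 8 + u**2 (j(N, u) = u**2 + 8 = 8 + u**2)
C(H) = (72 + H)/(H + (6 + H)**2) (C(H) = (H + (8 + 8**2))/(H + (6 + H)**2) = (H + (8 + 64))/(H + (6 + H)**2) = (H + 72)/(H + (6 + H)**2) = (72 + H)/(H + (6 + H)**2))
C(65)/(-2613) = ((72 + 65)/(65 + (6 + 65)**2))/(-2613) = (137/(65 + 71**2))*(-1/2613) = (137/(65 + 5041))*(-1/2613) = (137/5106)*(-1/2613) = -137/13341978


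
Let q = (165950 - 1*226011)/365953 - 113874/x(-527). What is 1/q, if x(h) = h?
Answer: 192857231/41640879775 ≈ 0.0046314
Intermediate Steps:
q = 41640879775/192857231 (q = (165950 - 1*226011)/365953 - 113874/(-527) = (165950 - 226011)*(1/365953) - 113874*(-1/527) = -60061*1/365953 + 113874/527 = -60061/365953 + 113874/527 = 41640879775/192857231 ≈ 215.92)
1/q = 1/(41640879775/192857231) = 192857231/41640879775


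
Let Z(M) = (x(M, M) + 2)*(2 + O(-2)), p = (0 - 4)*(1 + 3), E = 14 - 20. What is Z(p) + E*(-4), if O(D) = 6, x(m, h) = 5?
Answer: 80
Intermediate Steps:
E = -6
p = -16 (p = -4*4 = -16)
Z(M) = 56 (Z(M) = (5 + 2)*(2 + 6) = 7*8 = 56)
Z(p) + E*(-4) = 56 - 6*(-4) = 56 + 24 = 80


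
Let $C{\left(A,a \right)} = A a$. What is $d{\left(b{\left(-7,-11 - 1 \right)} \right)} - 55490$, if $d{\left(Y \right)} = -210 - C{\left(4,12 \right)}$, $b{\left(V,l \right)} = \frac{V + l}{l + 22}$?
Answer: $-55748$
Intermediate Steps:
$b{\left(V,l \right)} = \frac{V + l}{22 + l}$
$d{\left(Y \right)} = -258$ ($d{\left(Y \right)} = -210 - 4 \cdot 12 = -210 - 48 = -258$)
$d{\left(b{\left(-7,-11 - 1 \right)} \right)} - 55490 = -258 - 55490 = -55748$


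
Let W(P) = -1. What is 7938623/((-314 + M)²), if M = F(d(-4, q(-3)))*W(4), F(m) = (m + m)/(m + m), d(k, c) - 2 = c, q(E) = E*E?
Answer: 1134089/14175 ≈ 80.006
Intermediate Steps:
q(E) = E²
d(k, c) = 2 + c
F(m) = 1 (F(m) = (2*m)/((2*m)) = (2*m)*(1/(2*m)) = 1)
M = -1 (M = 1*(-1) = -1)
7938623/((-314 + M)²) = 7938623/((-314 - 1)²) = 7938623/((-315)²) = 7938623/99225 = 7938623*(1/99225) = 1134089/14175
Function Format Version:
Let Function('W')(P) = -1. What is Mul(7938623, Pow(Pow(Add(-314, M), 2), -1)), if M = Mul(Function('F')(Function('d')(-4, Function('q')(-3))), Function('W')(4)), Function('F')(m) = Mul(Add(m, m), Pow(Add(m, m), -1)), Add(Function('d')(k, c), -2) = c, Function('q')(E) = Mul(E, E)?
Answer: Rational(1134089, 14175) ≈ 80.006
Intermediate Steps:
Function('q')(E) = Pow(E, 2)
Function('d')(k, c) = Add(2, c)
Function('F')(m) = 1 (Function('F')(m) = Mul(Mul(2, m), Pow(Mul(2, m), -1)) = Mul(Mul(2, m), Mul(Rational(1, 2), Pow(m, -1))) = 1)
M = -1 (M = Mul(1, -1) = -1)
Mul(7938623, Pow(Pow(Add(-314, M), 2), -1)) = Mul(7938623, Pow(Pow(Add(-314, -1), 2), -1)) = Mul(7938623, Pow(Pow(-315, 2), -1)) = Mul(7938623, Pow(99225, -1)) = Mul(7938623, Rational(1, 99225)) = Rational(1134089, 14175)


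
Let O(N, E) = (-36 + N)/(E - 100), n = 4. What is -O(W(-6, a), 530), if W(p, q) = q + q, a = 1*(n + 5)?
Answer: 9/215 ≈ 0.041860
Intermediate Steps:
a = 9 (a = 1*(4 + 5) = 1*9 = 9)
W(p, q) = 2*q
O(N, E) = (-36 + N)/(-100 + E)
-O(W(-6, a), 530) = -(-36 + 2*9)/(-100 + 530) = -(-36 + 18)/430 = -(-18)/430 = -1*(-9/215) = 9/215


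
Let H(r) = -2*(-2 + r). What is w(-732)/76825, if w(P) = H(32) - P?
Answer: 96/10975 ≈ 0.0087471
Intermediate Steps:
H(r) = 4 - 2*r
w(P) = -60 - P (w(P) = (4 - 2*32) - P = (4 - 64) - P = -60 - P)
w(-732)/76825 = (-60 - 1*(-732))/76825 = (-60 + 732)*(1/76825) = 672*(1/76825) = 96/10975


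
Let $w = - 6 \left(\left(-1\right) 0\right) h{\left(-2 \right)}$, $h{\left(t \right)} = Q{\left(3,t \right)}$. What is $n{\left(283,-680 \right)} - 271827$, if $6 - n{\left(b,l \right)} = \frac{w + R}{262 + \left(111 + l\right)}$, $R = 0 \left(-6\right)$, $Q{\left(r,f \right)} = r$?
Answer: $-271821$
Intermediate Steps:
$h{\left(t \right)} = 3$
$R = 0$
$w = 0$ ($w = - 6 \left(\left(-1\right) 0\right) 3 = \left(-6\right) 0 \cdot 3 = 0 \cdot 3 = 0$)
$n{\left(b,l \right)} = 6$ ($n{\left(b,l \right)} = 6 - \frac{0 + 0}{262 + \left(111 + l\right)} = 6 - \frac{0}{373 + l} = 6 - 0 = 6 + 0 = 6$)
$n{\left(283,-680 \right)} - 271827 = 6 - 271827 = -271821$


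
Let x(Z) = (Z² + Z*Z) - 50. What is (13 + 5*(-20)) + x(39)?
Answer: 2905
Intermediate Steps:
x(Z) = -50 + 2*Z² (x(Z) = (Z² + Z²) - 50 = 2*Z² - 50 = -50 + 2*Z²)
(13 + 5*(-20)) + x(39) = (13 + 5*(-20)) + (-50 + 2*39²) = (13 - 100) + (-50 + 2*1521) = -87 + (-50 + 3042) = -87 + 2992 = 2905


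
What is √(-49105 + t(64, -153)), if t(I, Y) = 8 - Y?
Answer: 4*I*√3059 ≈ 221.23*I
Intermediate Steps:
√(-49105 + t(64, -153)) = √(-49105 + (8 - 1*(-153))) = √(-49105 + (8 + 153)) = √(-49105 + 161) = √(-48944) = 4*I*√3059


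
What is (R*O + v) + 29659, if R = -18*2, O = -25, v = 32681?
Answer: 63240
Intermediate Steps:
R = -36
(R*O + v) + 29659 = (-36*(-25) + 32681) + 29659 = (900 + 32681) + 29659 = 33581 + 29659 = 63240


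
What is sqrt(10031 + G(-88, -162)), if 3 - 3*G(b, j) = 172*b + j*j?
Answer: 2*sqrt(14241)/3 ≈ 79.557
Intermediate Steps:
G(b, j) = 1 - 172*b/3 - j**2/3 (G(b, j) = 1 - (172*b + j*j)/3 = 1 - (172*b + j**2)/3 = 1 - (j**2 + 172*b)/3 = 1 + (-172*b/3 - j**2/3) = 1 - 172*b/3 - j**2/3)
sqrt(10031 + G(-88, -162)) = sqrt(10031 + (1 - 172/3*(-88) - 1/3*(-162)**2)) = sqrt(10031 + (1 + 15136/3 - 1/3*26244)) = sqrt(10031 + (1 + 15136/3 - 8748)) = sqrt(10031 - 11105/3) = sqrt(18988/3) = 2*sqrt(14241)/3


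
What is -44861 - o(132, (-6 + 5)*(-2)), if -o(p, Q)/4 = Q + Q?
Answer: -44845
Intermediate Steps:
o(p, Q) = -8*Q (o(p, Q) = -4*(Q + Q) = -8*Q)
-44861 - o(132, (-6 + 5)*(-2)) = -44861 - (-8)*(-6 + 5)*(-2) = -44861 - (-8)*(-1*(-2)) = -44861 - (-8)*2 = -44861 - 1*(-16) = -44861 + 16 = -44845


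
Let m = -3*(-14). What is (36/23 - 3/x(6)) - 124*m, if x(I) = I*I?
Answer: -1436999/276 ≈ -5206.5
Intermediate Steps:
x(I) = I²
m = 42
(36/23 - 3/x(6)) - 124*m = (36/23 - 3/(6²)) - 124*42 = (36*(1/23) - 3/36) - 5208 = (36/23 - 3*1/36) - 5208 = (36/23 - 1/12) - 5208 = 409/276 - 5208 = -1436999/276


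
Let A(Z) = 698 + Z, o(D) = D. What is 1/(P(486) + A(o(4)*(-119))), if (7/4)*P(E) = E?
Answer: 7/3498 ≈ 0.0020011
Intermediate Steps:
P(E) = 4*E/7
1/(P(486) + A(o(4)*(-119))) = 1/((4/7)*486 + (698 + 4*(-119))) = 1/(1944/7 + (698 - 476)) = 1/(1944/7 + 222) = 1/(3498/7) = 7/3498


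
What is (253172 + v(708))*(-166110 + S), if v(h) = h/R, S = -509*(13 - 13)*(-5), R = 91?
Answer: -546724012800/13 ≈ -4.2056e+10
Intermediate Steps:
S = 0 (S = -0*(-5) = -509*0 = 0)
v(h) = h/91
(253172 + v(708))*(-166110 + S) = (253172 + (1/91)*708)*(-166110 + 0) = (253172 + 708/91)*(-166110) = (23039360/91)*(-166110) = -546724012800/13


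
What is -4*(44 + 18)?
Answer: -248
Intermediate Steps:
-4*(44 + 18) = -4*62 = -248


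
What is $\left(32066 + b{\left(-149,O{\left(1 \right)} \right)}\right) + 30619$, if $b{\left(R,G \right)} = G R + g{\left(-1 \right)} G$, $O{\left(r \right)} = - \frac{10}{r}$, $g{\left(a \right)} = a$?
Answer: $64185$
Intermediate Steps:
$b{\left(R,G \right)} = - G + G R$ ($b{\left(R,G \right)} = G R - G = - G + G R$)
$\left(32066 + b{\left(-149,O{\left(1 \right)} \right)}\right) + 30619 = \left(32066 + - \frac{10}{1} \left(-1 - 149\right)\right) + 30619 = \left(32066 + \left(-10\right) 1 \left(-150\right)\right) + 30619 = \left(32066 - -1500\right) + 30619 = \left(32066 + 1500\right) + 30619 = 33566 + 30619 = 64185$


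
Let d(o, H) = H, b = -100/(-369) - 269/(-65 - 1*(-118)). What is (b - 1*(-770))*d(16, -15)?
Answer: -74824645/6519 ≈ -11478.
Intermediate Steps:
b = -93961/19557 (b = -100*(-1/369) - 269/(-65 + 118) = 100/369 - 269/53 = -93961/19557 ≈ -4.8045)
(b - 1*(-770))*d(16, -15) = (-93961/19557 - 1*(-770))*(-15) = (-93961/19557 + 770)*(-15) = (14964929/19557)*(-15) = -74824645/6519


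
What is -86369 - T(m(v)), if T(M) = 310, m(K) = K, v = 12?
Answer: -86679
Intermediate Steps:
-86369 - T(m(v)) = -86369 - 1*310 = -86369 - 310 = -86679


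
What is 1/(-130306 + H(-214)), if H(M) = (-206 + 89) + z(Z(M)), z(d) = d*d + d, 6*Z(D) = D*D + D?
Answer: 1/57591583 ≈ 1.7364e-8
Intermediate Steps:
Z(D) = D/6 + D²/6 (Z(D) = (D*D + D)/6 = (D² + D)/6 = (D + D²)/6 = D/6 + D²/6)
z(d) = d + d² (z(d) = d² + d = d + d²)
H(M) = -117 + M*(1 + M)*(1 + M*(1 + M)/6)/6 (H(M) = (-206 + 89) + (M*(1 + M)/6)*(1 + M*(1 + M)/6) = -117 + M*(1 + M)*(1 + M*(1 + M)/6)/6)
1/(-130306 + H(-214)) = 1/(-130306 + (-117 + (1/36)*(-214)*(1 - 214)*(6 - 214*(1 - 214)))) = 1/(-130306 + (-117 + (1/36)*(-214)*(-213)*(6 - 214*(-213)))) = 1/(-130306 + (-117 + (1/36)*(-214)*(-213)*(6 + 45582))) = 1/(-130306 + (-117 + (1/36)*(-214)*(-213)*45588)) = 1/(-130306 + (-117 + 57722006)) = 1/(-130306 + 57721889) = 1/57591583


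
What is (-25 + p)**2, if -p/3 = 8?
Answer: 2401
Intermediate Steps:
p = -24 (p = -3*8 = -24)
(-25 + p)**2 = (-25 - 24)**2 = (-49)**2 = 2401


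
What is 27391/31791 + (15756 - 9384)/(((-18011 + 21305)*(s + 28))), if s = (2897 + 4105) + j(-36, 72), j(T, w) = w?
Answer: 5935067570/6886280301 ≈ 0.86187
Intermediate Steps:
s = 7074 (s = (2897 + 4105) + 72 = 7002 + 72 = 7074)
27391/31791 + (15756 - 9384)/(((-18011 + 21305)*(s + 28))) = 27391/31791 + (15756 - 9384)/(((-18011 + 21305)*(7074 + 28))) = 27391*(1/31791) + 6372/((3294*7102)) = 27391/31791 + 6372/23393988 = 27391/31791 + 6372*(1/23393988) = 27391/31791 + 59/216611 = 5935067570/6886280301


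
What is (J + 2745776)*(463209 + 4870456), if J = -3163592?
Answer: -2228490575640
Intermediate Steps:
(J + 2745776)*(463209 + 4870456) = (-3163592 + 2745776)*(463209 + 4870456) = -417816*5333665 = -2228490575640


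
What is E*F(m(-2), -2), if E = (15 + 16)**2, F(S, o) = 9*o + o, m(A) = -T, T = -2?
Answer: -19220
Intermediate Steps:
m(A) = 2 (m(A) = -1*(-2) = 2)
F(S, o) = 10*o
E = 961 (E = 31**2 = 961)
E*F(m(-2), -2) = 961*(10*(-2)) = 961*(-20) = -19220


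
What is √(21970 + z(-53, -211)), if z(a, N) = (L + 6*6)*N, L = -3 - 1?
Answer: √15218 ≈ 123.36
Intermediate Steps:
L = -4
z(a, N) = 32*N (z(a, N) = (-4 + 6*6)*N = (-4 + 36)*N = 32*N)
√(21970 + z(-53, -211)) = √(21970 + 32*(-211)) = √(21970 - 6752) = √15218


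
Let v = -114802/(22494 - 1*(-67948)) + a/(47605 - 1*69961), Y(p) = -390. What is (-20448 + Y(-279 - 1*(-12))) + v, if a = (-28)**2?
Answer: -5266929319127/252740169 ≈ -20839.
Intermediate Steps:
a = 784
v = -329677505/252740169 (v = -114802/(22494 - 1*(-67948)) + 784/(47605 - 1*69961) = -114802/(22494 + 67948) + 784/(47605 - 69961) = -114802/90442 + 784/(-22356) = -114802*1/90442 + 784*(-1/22356) = -57401/45221 - 196/5589 = -329677505/252740169 ≈ -1.3044)
(-20448 + Y(-279 - 1*(-12))) + v = (-20448 - 390) - 329677505/252740169 = -20838 - 329677505/252740169 = -5266929319127/252740169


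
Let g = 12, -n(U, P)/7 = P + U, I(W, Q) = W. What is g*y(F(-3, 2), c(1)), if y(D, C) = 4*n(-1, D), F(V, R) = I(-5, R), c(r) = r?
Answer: 2016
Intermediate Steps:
F(V, R) = -5
n(U, P) = -7*P - 7*U (n(U, P) = -7*(P + U) = -7*P - 7*U)
y(D, C) = 28 - 28*D (y(D, C) = 4*(-7*D - 7*(-1)) = 4*(-7*D + 7) = 4*(7 - 7*D) = 28 - 28*D)
g*y(F(-3, 2), c(1)) = 12*(28 - 28*(-5)) = 12*(28 + 140) = 12*168 = 2016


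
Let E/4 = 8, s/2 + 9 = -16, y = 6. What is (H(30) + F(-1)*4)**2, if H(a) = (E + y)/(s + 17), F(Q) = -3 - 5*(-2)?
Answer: 784996/1089 ≈ 720.84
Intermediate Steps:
F(Q) = 7 (F(Q) = -3 + 10 = 7)
s = -50 (s = -18 + 2*(-16) = -18 - 32 = -50)
E = 32 (E = 4*8 = 32)
H(a) = -38/33 (H(a) = (32 + 6)/(-50 + 17) = 38/(-33) = 38*(-1/33) = -38/33)
(H(30) + F(-1)*4)**2 = (-38/33 + 7*4)**2 = (-38/33 + 28)**2 = (886/33)**2 = 784996/1089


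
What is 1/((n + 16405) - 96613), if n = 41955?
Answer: -1/38253 ≈ -2.6142e-5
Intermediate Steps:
1/((n + 16405) - 96613) = 1/((41955 + 16405) - 96613) = 1/(58360 - 96613) = 1/(-38253) = -1/38253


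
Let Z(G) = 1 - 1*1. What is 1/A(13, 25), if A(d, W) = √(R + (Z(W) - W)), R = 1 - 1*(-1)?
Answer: -I*√23/23 ≈ -0.20851*I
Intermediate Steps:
R = 2 (R = 1 + 1 = 2)
Z(G) = 0 (Z(G) = 1 - 1 = 0)
A(d, W) = √(2 - W) (A(d, W) = √(2 + (0 - W)) = √(2 - W))
1/A(13, 25) = 1/(√(2 - 1*25)) = 1/(√(2 - 25)) = 1/(√(-23)) = 1/(I*√23) = -I*√23/23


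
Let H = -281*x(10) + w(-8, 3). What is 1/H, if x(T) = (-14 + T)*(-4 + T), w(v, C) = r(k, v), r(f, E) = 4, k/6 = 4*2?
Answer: 1/6748 ≈ 0.00014819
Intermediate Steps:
k = 48 (k = 6*(4*2) = 6*8 = 48)
w(v, C) = 4
H = 6748 (H = -281*(56 + 10² - 18*10) + 4 = -281*(56 + 100 - 180) + 4 = -281*(-24) + 4 = 6744 + 4 = 6748)
1/H = 1/6748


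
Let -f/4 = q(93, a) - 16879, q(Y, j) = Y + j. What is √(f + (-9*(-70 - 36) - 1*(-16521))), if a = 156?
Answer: √83995 ≈ 289.82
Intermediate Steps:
f = 66520 (f = -4*((93 + 156) - 16879) = -4*(249 - 16879) = -4*(-16630) = 66520)
√(f + (-9*(-70 - 36) - 1*(-16521))) = √(66520 + (-9*(-70 - 36) - 1*(-16521))) = √(66520 + (-9*(-106) + 16521)) = √(66520 + (954 + 16521)) = √(66520 + 17475) = √83995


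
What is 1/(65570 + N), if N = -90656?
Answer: -1/25086 ≈ -3.9863e-5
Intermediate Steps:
1/(65570 + N) = 1/(65570 - 90656) = 1/(-25086) = -1/25086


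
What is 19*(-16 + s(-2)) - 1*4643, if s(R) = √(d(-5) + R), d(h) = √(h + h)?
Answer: -4947 + 19*√(-2 + I*√10) ≈ -4929.3 + 32.193*I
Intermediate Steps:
d(h) = √2*√h (d(h) = √(2*h) = √2*√h)
s(R) = √(R + I*√10) (s(R) = √(√2*√(-5) + R) = √(√2*(I*√5) + R) = √(I*√10 + R) = √(R + I*√10))
19*(-16 + s(-2)) - 1*4643 = 19*(-16 + √(-2 + I*√10)) - 1*4643 = (-304 + 19*√(-2 + I*√10)) - 4643 = -4947 + 19*√(-2 + I*√10)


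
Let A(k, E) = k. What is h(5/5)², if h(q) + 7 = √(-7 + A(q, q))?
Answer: (7 - I*√6)² ≈ 43.0 - 34.293*I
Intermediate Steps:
h(q) = -7 + √(-7 + q)
h(5/5)² = (-7 + √(-7 + 5/5))² = (-7 + √(-7 + 5*(⅕)))² = (-7 + √(-7 + 1))² = (-7 + √(-6))² = (-7 + I*√6)²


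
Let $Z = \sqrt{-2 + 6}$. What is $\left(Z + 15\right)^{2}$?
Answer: $289$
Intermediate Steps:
$Z = 2$ ($Z = \sqrt{4} = 2$)
$\left(Z + 15\right)^{2} = \left(2 + 15\right)^{2} = 17^{2} = 289$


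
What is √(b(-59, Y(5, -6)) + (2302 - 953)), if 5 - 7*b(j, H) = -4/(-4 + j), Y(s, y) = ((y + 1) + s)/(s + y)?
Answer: 2*√148805/21 ≈ 36.738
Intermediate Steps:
Y(s, y) = (1 + s + y)/(s + y) (Y(s, y) = ((1 + y) + s)/(s + y) = (1 + s + y)/(s + y))
b(j, H) = 5/7 + 4/(7*(-4 + j)) (b(j, H) = 5/7 - (-4)/(7*(-4 + j)) = 5/7 + 4/(7*(-4 + j)))
√(b(-59, Y(5, -6)) + (2302 - 953)) = √((-16 + 5*(-59))/(7*(-4 - 59)) + (2302 - 953)) = √((⅐)*(-16 - 295)/(-63) + 1349) = √((⅐)*(-1/63)*(-311) + 1349) = √(311/441 + 1349) = √(595220/441) = 2*√148805/21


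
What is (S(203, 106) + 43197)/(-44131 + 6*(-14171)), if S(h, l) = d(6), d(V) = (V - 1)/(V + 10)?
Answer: -691157/2066512 ≈ -0.33446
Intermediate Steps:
d(V) = (-1 + V)/(10 + V)
S(h, l) = 5/16 (S(h, l) = (-1 + 6)/(10 + 6) = 5/16)
(S(203, 106) + 43197)/(-44131 + 6*(-14171)) = (5/16 + 43197)/(-44131 + 6*(-14171)) = 691157/(16*(-44131 - 85026)) = (691157/16)/(-129157) = (691157/16)*(-1/129157) = -691157/2066512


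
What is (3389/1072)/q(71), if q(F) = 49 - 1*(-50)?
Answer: 3389/106128 ≈ 0.031933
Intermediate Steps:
q(F) = 99 (q(F) = 49 + 50 = 99)
(3389/1072)/q(71) = (3389/1072)/99 = (3389*(1/1072))*(1/99) = (3389/1072)*(1/99) = 3389/106128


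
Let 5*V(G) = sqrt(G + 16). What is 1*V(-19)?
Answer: I*sqrt(3)/5 ≈ 0.34641*I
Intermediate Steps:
V(G) = sqrt(16 + G)/5 (V(G) = sqrt(G + 16)/5 = sqrt(16 + G)/5)
1*V(-19) = 1*(sqrt(16 - 19)/5) = 1*(sqrt(-3)/5) = 1*((I*sqrt(3))/5) = 1*(I*sqrt(3)/5) = I*sqrt(3)/5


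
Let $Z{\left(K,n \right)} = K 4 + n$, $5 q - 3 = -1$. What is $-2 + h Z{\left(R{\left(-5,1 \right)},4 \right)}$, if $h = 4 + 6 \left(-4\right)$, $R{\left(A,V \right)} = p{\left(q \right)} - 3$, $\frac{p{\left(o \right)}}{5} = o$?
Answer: $-2$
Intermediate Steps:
$q = \frac{2}{5}$ ($q = \frac{3}{5} + \frac{1}{5} \left(-1\right) = \frac{3}{5} - \frac{1}{5} = \frac{2}{5} \approx 0.4$)
$p{\left(o \right)} = 5 o$
$R{\left(A,V \right)} = -1$ ($R{\left(A,V \right)} = 5 \cdot \frac{2}{5} - 3 = 2 - 3 = -1$)
$h = -20$ ($h = 4 - 24 = -20$)
$Z{\left(K,n \right)} = n + 4 K$ ($Z{\left(K,n \right)} = 4 K + n = n + 4 K$)
$-2 + h Z{\left(R{\left(-5,1 \right)},4 \right)} = -2 - 20 \left(4 + 4 \left(-1\right)\right) = -2 - 20 \left(4 - 4\right) = -2 - 0 = -2 + 0 = -2$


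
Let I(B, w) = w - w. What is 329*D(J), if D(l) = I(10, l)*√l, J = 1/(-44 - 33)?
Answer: 0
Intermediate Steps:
I(B, w) = 0
J = -1/77 (J = 1/(-77) = -1/77 ≈ -0.012987)
D(l) = 0 (D(l) = 0*√l = 0)
329*D(J) = 329*0 = 0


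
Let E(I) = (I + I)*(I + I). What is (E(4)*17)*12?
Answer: 13056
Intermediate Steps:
E(I) = 4*I² (E(I) = (2*I)*(2*I) = 4*I²)
(E(4)*17)*12 = ((4*4²)*17)*12 = ((4*16)*17)*12 = (64*17)*12 = 1088*12 = 13056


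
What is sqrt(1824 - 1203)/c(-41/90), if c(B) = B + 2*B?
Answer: -90*sqrt(69)/41 ≈ -18.234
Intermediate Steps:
c(B) = 3*B
sqrt(1824 - 1203)/c(-41/90) = sqrt(1824 - 1203)/((3*(-41/90))) = sqrt(621)/((3*(-41*1/90))) = (3*sqrt(69))/((3*(-41/90))) = (3*sqrt(69))/(-41/30) = (3*sqrt(69))*(-30/41) = -90*sqrt(69)/41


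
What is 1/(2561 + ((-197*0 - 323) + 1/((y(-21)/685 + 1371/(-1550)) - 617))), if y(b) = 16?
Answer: 131202817/293631692096 ≈ 0.00044683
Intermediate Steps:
1/(2561 + ((-197*0 - 323) + 1/((y(-21)/685 + 1371/(-1550)) - 617))) = 1/(2561 + ((-197*0 - 323) + 1/((16/685 + 1371/(-1550)) - 617))) = 1/(2561 + ((0 - 323) + 1/((16*(1/685) + 1371*(-1/1550)) - 617))) = 1/(2561 + (-323 + 1/((16/685 - 1371/1550) - 617))) = 1/(2561 + (-323 + 1/(-182867/212350 - 617))) = 1/(2561 + (-323 + 1/(-131202817/212350))) = 1/(2561 + (-323 - 212350/131202817)) = 1/(2561 - 42378722241/131202817) = 1/(293631692096/131202817) = 131202817/293631692096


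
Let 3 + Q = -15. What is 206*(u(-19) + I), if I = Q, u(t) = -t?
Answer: 206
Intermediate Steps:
Q = -18 (Q = -3 - 15 = -18)
I = -18
206*(u(-19) + I) = 206*(-1*(-19) - 18) = 206*(19 - 18) = 206*1 = 206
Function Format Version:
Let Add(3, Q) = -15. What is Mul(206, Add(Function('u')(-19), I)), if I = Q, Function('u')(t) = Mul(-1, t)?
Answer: 206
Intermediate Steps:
Q = -18 (Q = Add(-3, -15) = -18)
I = -18
Mul(206, Add(Function('u')(-19), I)) = Mul(206, Add(Mul(-1, -19), -18)) = Mul(206, Add(19, -18)) = Mul(206, 1) = 206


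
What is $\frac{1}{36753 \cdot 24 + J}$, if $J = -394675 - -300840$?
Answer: $\frac{1}{788237} \approx 1.2687 \cdot 10^{-6}$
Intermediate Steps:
$J = -93835$ ($J = -394675 + 300840 = -93835$)
$\frac{1}{36753 \cdot 24 + J} = \frac{1}{36753 \cdot 24 - 93835} = \frac{1}{882072 - 93835} = \frac{1}{788237}$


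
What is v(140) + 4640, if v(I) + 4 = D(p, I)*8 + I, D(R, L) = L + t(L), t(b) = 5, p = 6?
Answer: 5936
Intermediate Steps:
D(R, L) = 5 + L (D(R, L) = L + 5 = 5 + L)
v(I) = 36 + 9*I (v(I) = -4 + ((5 + I)*8 + I) = -4 + ((40 + 8*I) + I) = -4 + (40 + 9*I) = 36 + 9*I)
v(140) + 4640 = (36 + 9*140) + 4640 = (36 + 1260) + 4640 = 1296 + 4640 = 5936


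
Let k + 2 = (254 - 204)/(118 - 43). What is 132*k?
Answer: -176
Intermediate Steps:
k = -4/3 (k = -2 + (254 - 204)/(118 - 43) = -2 + 50/75 = -2 + 50*(1/75) = -2 + ⅔ = -4/3 ≈ -1.3333)
132*k = 132*(-4/3) = -176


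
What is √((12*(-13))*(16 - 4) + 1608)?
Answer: 2*I*√66 ≈ 16.248*I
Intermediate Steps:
√((12*(-13))*(16 - 4) + 1608) = √(-156*12 + 1608) = √(-1872 + 1608) = √(-264) = 2*I*√66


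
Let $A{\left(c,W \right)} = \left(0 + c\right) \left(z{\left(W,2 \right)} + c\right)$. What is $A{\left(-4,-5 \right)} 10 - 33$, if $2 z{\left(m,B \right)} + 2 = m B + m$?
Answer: $467$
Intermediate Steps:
$z{\left(m,B \right)} = -1 + \frac{m}{2} + \frac{B m}{2}$ ($z{\left(m,B \right)} = -1 + \frac{m B + m}{2} = -1 + \frac{B m + m}{2} = -1 + \frac{m + B m}{2} = -1 + \left(\frac{m}{2} + \frac{B m}{2}\right) = -1 + \frac{m}{2} + \frac{B m}{2}$)
$A{\left(c,W \right)} = c \left(-1 + c + \frac{3 W}{2}\right)$ ($A{\left(c,W \right)} = \left(0 + c\right) \left(\left(-1 + \frac{W}{2} + \frac{1}{2} \cdot 2 W\right) + c\right) = c \left(\left(-1 + \frac{W}{2} + W\right) + c\right) = c \left(\left(-1 + \frac{3 W}{2}\right) + c\right) = c \left(-1 + c + \frac{3 W}{2}\right)$)
$A{\left(-4,-5 \right)} 10 - 33 = \frac{1}{2} \left(-4\right) \left(-2 + 2 \left(-4\right) + 3 \left(-5\right)\right) 10 - 33 = \frac{1}{2} \left(-4\right) \left(-2 - 8 - 15\right) 10 - 33 = \frac{1}{2} \left(-4\right) \left(-25\right) 10 - 33 = 50 \cdot 10 - 33 = 500 - 33 = 467$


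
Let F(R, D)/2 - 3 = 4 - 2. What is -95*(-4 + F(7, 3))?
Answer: -570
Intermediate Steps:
F(R, D) = 10 (F(R, D) = 6 + 2*(4 - 2) = 6 + 2*2 = 6 + 4 = 10)
-95*(-4 + F(7, 3)) = -95*(-4 + 10) = -95*6 = -570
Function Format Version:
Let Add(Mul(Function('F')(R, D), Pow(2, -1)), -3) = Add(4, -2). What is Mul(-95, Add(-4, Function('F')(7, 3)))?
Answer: -570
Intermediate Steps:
Function('F')(R, D) = 10 (Function('F')(R, D) = Add(6, Mul(2, Add(4, -2))) = Add(6, Mul(2, 2)) = Add(6, 4) = 10)
Mul(-95, Add(-4, Function('F')(7, 3))) = Mul(-95, Add(-4, 10)) = Mul(-95, 6) = -570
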